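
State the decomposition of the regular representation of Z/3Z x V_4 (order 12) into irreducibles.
Each irreducible V_i of dimension d_i appears with multiplicity d_i, i.e. rho_reg = (direct sum over all irreducibles V_i) d_i V_i. The irreducible dimensions for Z/3Z x V_4 are 1, 1, 1, 1, 1, 1, 1, 1, 1, 1, 1, 1: 12 irreducibles of dimension 1, each with multiplicity 1. Total dimension 12*1*1 = 12 = |G|.

Proof sketch: General theorem: in the regular representation of a finite group G, each irreducible appears with multiplicity equal to its dimension. Check: dim(rho_reg) = sum d_i^2 = 1 + 1 + 1 + 1 + 1 + 1 + 1 + 1 + 1 + 1 + 1 + 1 = 12 = |G|.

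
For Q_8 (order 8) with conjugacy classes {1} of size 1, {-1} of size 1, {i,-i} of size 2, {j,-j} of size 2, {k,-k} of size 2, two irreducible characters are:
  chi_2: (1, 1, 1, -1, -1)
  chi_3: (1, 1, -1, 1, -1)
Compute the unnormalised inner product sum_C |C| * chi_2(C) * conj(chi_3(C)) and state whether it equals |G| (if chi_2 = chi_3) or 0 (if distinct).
Sum = 0; so <chi_2, chi_3> = 0 (distinct irreducibles are orthogonal).

Solution. Compute term by term over conjugacy classes (|C| * chi_2(C) * conj(chi_3(C))):
  1*(1)*conj(1) + 1*(1)*conj(1) + 2*(1)*conj(-1) + 2*(-1)*conj(1) + 2*(-1)*conj(-1)
  = (1) + (1) + (-2) + (-2) + (2)
  = 0.
Dividing by |G| = 8 gives 0/8 = 0, matching the row-orthogonality relation <chi_2, chi_3> = [chi_2 = chi_3].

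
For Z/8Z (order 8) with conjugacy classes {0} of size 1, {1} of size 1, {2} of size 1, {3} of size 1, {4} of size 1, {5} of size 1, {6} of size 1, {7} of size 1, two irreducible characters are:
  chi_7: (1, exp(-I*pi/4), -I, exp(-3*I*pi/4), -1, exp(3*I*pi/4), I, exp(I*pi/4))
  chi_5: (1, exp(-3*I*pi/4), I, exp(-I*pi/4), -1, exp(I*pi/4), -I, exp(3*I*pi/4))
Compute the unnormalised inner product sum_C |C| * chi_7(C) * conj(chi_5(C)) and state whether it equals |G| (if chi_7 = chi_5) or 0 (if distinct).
Sum = 0; so <chi_7, chi_5> = 0 (distinct irreducibles are orthogonal).

Details: Compute term by term over conjugacy classes (|C| * chi_7(C) * conj(chi_5(C))):
  1*(1)*conj(1) + 1*(exp(-I*pi/4))*conj(exp(-3*I*pi/4)) + 1*(-I)*conj(I) + 1*(exp(-3*I*pi/4))*conj(exp(-I*pi/4)) + 1*(-1)*conj(-1) + 1*(exp(3*I*pi/4))*conj(exp(I*pi/4)) + 1*(I)*conj(-I) + 1*(exp(I*pi/4))*conj(exp(3*I*pi/4))
  = (1) + (I) + (-1) + (-I) + (1) + (I) + (-1) + (-I)
  = 0.
(Exp terms are combined using exp(i*s)*conj(exp(i*t)) = exp(i*(s-t)), and sums of them are collapsed using the identity that for every m > 1 the m distinct m-th roots of unity sum to 0, e.g. 1 + exp(2*I*pi/3) + exp(-2*I*pi/3) = 0.)
Dividing by |G| = 8 gives 0/8 = 0, matching the row-orthogonality relation <chi_7, chi_5> = [chi_7 = chi_5].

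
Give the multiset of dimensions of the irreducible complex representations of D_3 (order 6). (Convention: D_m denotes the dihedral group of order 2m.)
Dimensions: 1, 1, 2

Argument: There are 3 irreducibles (= number of conjugacy classes). Their dimensions d_i satisfy sum d_i^2 = |G| = 6: 1 + 1 + 4 = 6.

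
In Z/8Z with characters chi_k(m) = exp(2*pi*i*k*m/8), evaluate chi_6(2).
chi_6(2) = zeta_8^12 = -1

Derivation: chi_6(2) = zeta_8^(6*2) = zeta_8^12. Since zeta_8^8 = 1, this equals zeta_8^4 = exp(2*pi*i*4/8) = -1.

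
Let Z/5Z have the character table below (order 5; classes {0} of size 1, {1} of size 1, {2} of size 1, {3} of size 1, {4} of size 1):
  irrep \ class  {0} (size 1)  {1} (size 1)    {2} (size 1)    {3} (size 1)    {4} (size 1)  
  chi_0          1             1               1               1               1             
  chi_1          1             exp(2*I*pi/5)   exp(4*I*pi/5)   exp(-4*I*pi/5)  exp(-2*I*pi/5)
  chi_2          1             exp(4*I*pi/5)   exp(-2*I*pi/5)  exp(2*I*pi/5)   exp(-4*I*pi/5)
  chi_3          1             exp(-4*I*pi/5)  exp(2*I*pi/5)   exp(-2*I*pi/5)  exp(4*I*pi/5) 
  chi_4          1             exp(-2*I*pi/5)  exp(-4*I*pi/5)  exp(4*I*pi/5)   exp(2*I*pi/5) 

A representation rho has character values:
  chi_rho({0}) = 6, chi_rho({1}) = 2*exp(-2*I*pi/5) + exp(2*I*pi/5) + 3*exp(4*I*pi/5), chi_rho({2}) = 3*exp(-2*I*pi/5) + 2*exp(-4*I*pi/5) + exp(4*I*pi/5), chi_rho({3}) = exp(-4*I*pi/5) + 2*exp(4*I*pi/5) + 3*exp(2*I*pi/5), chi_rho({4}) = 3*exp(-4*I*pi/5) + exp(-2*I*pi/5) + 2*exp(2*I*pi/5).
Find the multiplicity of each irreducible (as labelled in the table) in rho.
Multiplicities: chi_0: 0, chi_1: 1, chi_2: 3, chi_3: 0, chi_4: 2.

Working: Use <chi_rho, chi> = (1/|G|) sum_C |C| * chi_rho(C) * conj(chi(C)) with |G| = 5 for each irreducible chi in the table:
  <chi_rho, chi_0> = (1/5)[1*(6)*conj(1) + 1*(2*exp(-2*I*pi/5) + exp(2*I*pi/5) + 3*exp(4*I*pi/5))*conj(1) + 1*(3*exp(-2*I*pi/5) + 2*exp(-4*I*pi/5) + exp(4*I*pi/5))*conj(1) + 1*(exp(-4*I*pi/5) + 2*exp(4*I*pi/5) + 3*exp(2*I*pi/5))*conj(1) + 1*(3*exp(-4*I*pi/5) + exp(-2*I*pi/5) + 2*exp(2*I*pi/5))*conj(1)]
      = (1/5)[(6) + (2*exp(-2*I*pi/5) + exp(2*I*pi/5) + 3*exp(4*I*pi/5)) + (3*exp(-2*I*pi/5) + 2*exp(-4*I*pi/5) + exp(4*I*pi/5)) + (exp(-4*I*pi/5) + 2*exp(4*I*pi/5) + 3*exp(2*I*pi/5)) + (3*exp(-4*I*pi/5) + exp(-2*I*pi/5) + 2*exp(2*I*pi/5))] = 0/5 = 0
  <chi_rho, chi_1> = (1/5)[1*(6)*conj(1) + 1*(2*exp(-2*I*pi/5) + exp(2*I*pi/5) + 3*exp(4*I*pi/5))*conj(exp(2*I*pi/5)) + 1*(3*exp(-2*I*pi/5) + 2*exp(-4*I*pi/5) + exp(4*I*pi/5))*conj(exp(4*I*pi/5)) + 1*(exp(-4*I*pi/5) + 2*exp(4*I*pi/5) + 3*exp(2*I*pi/5))*conj(exp(-4*I*pi/5)) + 1*(3*exp(-4*I*pi/5) + exp(-2*I*pi/5) + 2*exp(2*I*pi/5))*conj(exp(-2*I*pi/5))]
      = (1/5)[(6) + (1 + 2*exp(-4*I*pi/5) + 3*exp(2*I*pi/5)) + (1 + 3*exp(4*I*pi/5) + 2*exp(2*I*pi/5)) + (1 + 2*exp(-2*I*pi/5) + 3*exp(-4*I*pi/5)) + (1 + 3*exp(-2*I*pi/5) + 2*exp(4*I*pi/5))] = 5/5 = 1
  <chi_rho, chi_2> = (1/5)[1*(6)*conj(1) + 1*(2*exp(-2*I*pi/5) + exp(2*I*pi/5) + 3*exp(4*I*pi/5))*conj(exp(4*I*pi/5)) + 1*(3*exp(-2*I*pi/5) + 2*exp(-4*I*pi/5) + exp(4*I*pi/5))*conj(exp(-2*I*pi/5)) + 1*(exp(-4*I*pi/5) + 2*exp(4*I*pi/5) + 3*exp(2*I*pi/5))*conj(exp(2*I*pi/5)) + 1*(3*exp(-4*I*pi/5) + exp(-2*I*pi/5) + 2*exp(2*I*pi/5))*conj(exp(-4*I*pi/5))]
      = (1/5)[(6) + (3 + exp(-2*I*pi/5) + 2*exp(4*I*pi/5)) + (3 + 2*exp(-2*I*pi/5) + exp(-4*I*pi/5)) + (3 + exp(4*I*pi/5) + 2*exp(2*I*pi/5)) + (3 + 2*exp(-4*I*pi/5) + exp(2*I*pi/5))] = 15/5 = 3
  <chi_rho, chi_3> = (1/5)[1*(6)*conj(1) + 1*(2*exp(-2*I*pi/5) + exp(2*I*pi/5) + 3*exp(4*I*pi/5))*conj(exp(-4*I*pi/5)) + 1*(3*exp(-2*I*pi/5) + 2*exp(-4*I*pi/5) + exp(4*I*pi/5))*conj(exp(2*I*pi/5)) + 1*(exp(-4*I*pi/5) + 2*exp(4*I*pi/5) + 3*exp(2*I*pi/5))*conj(exp(-2*I*pi/5)) + 1*(3*exp(-4*I*pi/5) + exp(-2*I*pi/5) + 2*exp(2*I*pi/5))*conj(exp(4*I*pi/5))]
      = (1/5)[(6) + (3*exp(-2*I*pi/5) + exp(-4*I*pi/5) + 2*exp(2*I*pi/5)) + (3*exp(-4*I*pi/5) + exp(2*I*pi/5) + 2*exp(4*I*pi/5)) + (2*exp(-4*I*pi/5) + exp(-2*I*pi/5) + 3*exp(4*I*pi/5)) + (2*exp(-2*I*pi/5) + exp(4*I*pi/5) + 3*exp(2*I*pi/5))] = 0/5 = 0
  <chi_rho, chi_4> = (1/5)[1*(6)*conj(1) + 1*(2*exp(-2*I*pi/5) + exp(2*I*pi/5) + 3*exp(4*I*pi/5))*conj(exp(-2*I*pi/5)) + 1*(3*exp(-2*I*pi/5) + 2*exp(-4*I*pi/5) + exp(4*I*pi/5))*conj(exp(-4*I*pi/5)) + 1*(exp(-4*I*pi/5) + 2*exp(4*I*pi/5) + 3*exp(2*I*pi/5))*conj(exp(4*I*pi/5)) + 1*(3*exp(-4*I*pi/5) + exp(-2*I*pi/5) + 2*exp(2*I*pi/5))*conj(exp(2*I*pi/5))]
      = (1/5)[(6) + (2 + 3*exp(-4*I*pi/5) + exp(4*I*pi/5)) + (2 + exp(-2*I*pi/5) + 3*exp(2*I*pi/5)) + (2 + 3*exp(-2*I*pi/5) + exp(2*I*pi/5)) + (2 + exp(-4*I*pi/5) + 3*exp(4*I*pi/5))] = 10/5 = 2
(Exp terms are combined using exp(i*s)*conj(exp(i*t)) = exp(i*(s-t)), and sums of them are collapsed using the identity that for every m > 1 the m distinct m-th roots of unity sum to 0, e.g. 1 + exp(2*I*pi/3) + exp(-2*I*pi/3) = 0.)
Dimension check: dim(rho) = sum (mult * dim) = 0*1 + 1*1 + 3*1 + 0*1 + 2*1 = 6 = chi_rho(e) = 6.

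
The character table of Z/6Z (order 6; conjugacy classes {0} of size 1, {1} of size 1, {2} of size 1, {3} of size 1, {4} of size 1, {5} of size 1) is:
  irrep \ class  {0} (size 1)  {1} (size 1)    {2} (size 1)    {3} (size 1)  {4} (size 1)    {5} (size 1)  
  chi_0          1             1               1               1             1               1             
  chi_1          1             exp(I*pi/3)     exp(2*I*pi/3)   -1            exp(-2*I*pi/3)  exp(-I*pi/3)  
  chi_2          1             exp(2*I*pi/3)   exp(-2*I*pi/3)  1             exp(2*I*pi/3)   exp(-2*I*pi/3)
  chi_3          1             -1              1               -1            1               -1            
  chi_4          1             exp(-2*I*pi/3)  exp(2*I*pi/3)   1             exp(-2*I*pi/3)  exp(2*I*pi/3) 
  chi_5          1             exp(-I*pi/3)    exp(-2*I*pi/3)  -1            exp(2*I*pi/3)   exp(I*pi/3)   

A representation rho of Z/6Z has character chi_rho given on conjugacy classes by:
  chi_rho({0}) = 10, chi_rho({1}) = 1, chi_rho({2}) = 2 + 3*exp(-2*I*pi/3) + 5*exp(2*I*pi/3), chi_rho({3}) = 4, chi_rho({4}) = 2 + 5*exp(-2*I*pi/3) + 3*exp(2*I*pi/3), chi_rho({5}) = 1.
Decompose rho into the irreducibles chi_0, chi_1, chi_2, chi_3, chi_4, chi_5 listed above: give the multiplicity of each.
Multiplicities: chi_0: 2, chi_1: 2, chi_2: 2, chi_3: 0, chi_4: 3, chi_5: 1.

Why: Use <chi_rho, chi> = (1/|G|) sum_C |C| * chi_rho(C) * conj(chi(C)) with |G| = 6 for each irreducible chi in the table:
  <chi_rho, chi_0> = (1/6)[1*(10)*conj(1) + 1*(1)*conj(1) + 1*(2 + 3*exp(-2*I*pi/3) + 5*exp(2*I*pi/3))*conj(1) + 1*(4)*conj(1) + 1*(2 + 5*exp(-2*I*pi/3) + 3*exp(2*I*pi/3))*conj(1) + 1*(1)*conj(1)]
      = (1/6)[(10) + (1) + (2 + 3*exp(-2*I*pi/3) + 5*exp(2*I*pi/3)) + (4) + (2 + 5*exp(-2*I*pi/3) + 3*exp(2*I*pi/3)) + (1)] = 12/6 = 2
  <chi_rho, chi_1> = (1/6)[1*(10)*conj(1) + 1*(1)*conj(exp(I*pi/3)) + 1*(2 + 3*exp(-2*I*pi/3) + 5*exp(2*I*pi/3))*conj(exp(2*I*pi/3)) + 1*(4)*conj(-1) + 1*(2 + 5*exp(-2*I*pi/3) + 3*exp(2*I*pi/3))*conj(exp(-2*I*pi/3)) + 1*(1)*conj(exp(-I*pi/3))]
      = (1/6)[(10) + (-1 + 2*exp(-I*pi/3) + exp(-2*I*pi/3) + 2*exp(I*pi/3)) + (5 + 2*exp(-2*I*pi/3) + 3*exp(2*I*pi/3)) + (-4) + (5 + 3*exp(-2*I*pi/3) + 2*exp(2*I*pi/3)) + (-1 + 2*exp(-I*pi/3) + exp(2*I*pi/3) + 2*exp(I*pi/3))] = 12/6 = 2
  <chi_rho, chi_2> = (1/6)[1*(10)*conj(1) + 1*(1)*conj(exp(2*I*pi/3)) + 1*(2 + 3*exp(-2*I*pi/3) + 5*exp(2*I*pi/3))*conj(exp(-2*I*pi/3)) + 1*(4)*conj(1) + 1*(2 + 5*exp(-2*I*pi/3) + 3*exp(2*I*pi/3))*conj(exp(2*I*pi/3)) + 1*(1)*conj(exp(-2*I*pi/3))]
      = (1/6)[(10) + (1 + 2*exp(-2*I*pi/3) + 2*exp(-I*pi/3) + 3*exp(2*I*pi/3)) + (3 + 5*exp(-2*I*pi/3) + 2*exp(2*I*pi/3)) + (4) + (3 + 2*exp(-2*I*pi/3) + 5*exp(2*I*pi/3)) + (1 + 3*exp(-2*I*pi/3) + 2*exp(2*I*pi/3) + 2*exp(I*pi/3))] = 12/6 = 2
  <chi_rho, chi_3> = (1/6)[1*(10)*conj(1) + 1*(1)*conj(-1) + 1*(2 + 3*exp(-2*I*pi/3) + 5*exp(2*I*pi/3))*conj(1) + 1*(4)*conj(-1) + 1*(2 + 5*exp(-2*I*pi/3) + 3*exp(2*I*pi/3))*conj(1) + 1*(1)*conj(-1)]
      = (1/6)[(10) + (-1) + (2 + 3*exp(-2*I*pi/3) + 5*exp(2*I*pi/3)) + (-4) + (2 + 5*exp(-2*I*pi/3) + 3*exp(2*I*pi/3)) + (-1)] = 0/6 = 0
  <chi_rho, chi_4> = (1/6)[1*(10)*conj(1) + 1*(1)*conj(exp(-2*I*pi/3)) + 1*(2 + 3*exp(-2*I*pi/3) + 5*exp(2*I*pi/3))*conj(exp(2*I*pi/3)) + 1*(4)*conj(1) + 1*(2 + 5*exp(-2*I*pi/3) + 3*exp(2*I*pi/3))*conj(exp(-2*I*pi/3)) + 1*(1)*conj(exp(2*I*pi/3))]
      = (1/6)[(10) + (1 + 2*exp(-2*I*pi/3) + exp(I*pi/3) + 2*exp(2*I*pi/3)) + (5 + 2*exp(-2*I*pi/3) + 3*exp(2*I*pi/3)) + (4) + (5 + 3*exp(-2*I*pi/3) + 2*exp(2*I*pi/3)) + (1 + 2*exp(-2*I*pi/3) + exp(-I*pi/3) + 2*exp(2*I*pi/3))] = 18/6 = 3
  <chi_rho, chi_5> = (1/6)[1*(10)*conj(1) + 1*(1)*conj(exp(-I*pi/3)) + 1*(2 + 3*exp(-2*I*pi/3) + 5*exp(2*I*pi/3))*conj(exp(-2*I*pi/3)) + 1*(4)*conj(-1) + 1*(2 + 5*exp(-2*I*pi/3) + 3*exp(2*I*pi/3))*conj(exp(2*I*pi/3)) + 1*(1)*conj(exp(I*pi/3))]
      = (1/6)[(10) + (-1 + 3*exp(-I*pi/3) + 2*exp(2*I*pi/3) + 2*exp(I*pi/3)) + (3 + 5*exp(-2*I*pi/3) + 2*exp(2*I*pi/3)) + (-4) + (3 + 2*exp(-2*I*pi/3) + 5*exp(2*I*pi/3)) + (-1 + 2*exp(-2*I*pi/3) + 2*exp(-I*pi/3) + 3*exp(I*pi/3))] = 6/6 = 1
(Exp terms are combined using exp(i*s)*conj(exp(i*t)) = exp(i*(s-t)), and sums of them are collapsed using the identity that for every m > 1 the m distinct m-th roots of unity sum to 0, e.g. 1 + exp(2*I*pi/3) + exp(-2*I*pi/3) = 0.)
Dimension check: dim(rho) = sum (mult * dim) = 2*1 + 2*1 + 2*1 + 0*1 + 3*1 + 1*1 = 10 = chi_rho(e) = 10.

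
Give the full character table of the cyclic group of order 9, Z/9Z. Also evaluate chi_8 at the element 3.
Character table of Z/9Z (irreps indexed chi_0,...,chi_8 with chi_k(m) = zeta_9^(k*m), zeta_9 = exp(2*pi*i/9)):
  irrep \ class  {0} (size 1)  {1} (size 1)    {2} (size 1)    {3} (size 1)    {4} (size 1)    {5} (size 1)    {6} (size 1)    {7} (size 1)    {8} (size 1)  
  chi_0          1             1               1               1               1               1               1               1               1             
  chi_1          1             exp(2*I*pi/9)   exp(4*I*pi/9)   exp(2*I*pi/3)   exp(8*I*pi/9)   exp(-8*I*pi/9)  exp(-2*I*pi/3)  exp(-4*I*pi/9)  exp(-2*I*pi/9)
  chi_2          1             exp(4*I*pi/9)   exp(8*I*pi/9)   exp(-2*I*pi/3)  exp(-2*I*pi/9)  exp(2*I*pi/9)   exp(2*I*pi/3)   exp(-8*I*pi/9)  exp(-4*I*pi/9)
  chi_3          1             exp(2*I*pi/3)   exp(-2*I*pi/3)  1               exp(2*I*pi/3)   exp(-2*I*pi/3)  1               exp(2*I*pi/3)   exp(-2*I*pi/3)
  chi_4          1             exp(8*I*pi/9)   exp(-2*I*pi/9)  exp(2*I*pi/3)   exp(-4*I*pi/9)  exp(4*I*pi/9)   exp(-2*I*pi/3)  exp(2*I*pi/9)   exp(-8*I*pi/9)
  chi_5          1             exp(-8*I*pi/9)  exp(2*I*pi/9)   exp(-2*I*pi/3)  exp(4*I*pi/9)   exp(-4*I*pi/9)  exp(2*I*pi/3)   exp(-2*I*pi/9)  exp(8*I*pi/9) 
  chi_6          1             exp(-2*I*pi/3)  exp(2*I*pi/3)   1               exp(-2*I*pi/3)  exp(2*I*pi/3)   1               exp(-2*I*pi/3)  exp(2*I*pi/3) 
  chi_7          1             exp(-4*I*pi/9)  exp(-8*I*pi/9)  exp(2*I*pi/3)   exp(2*I*pi/9)   exp(-2*I*pi/9)  exp(-2*I*pi/3)  exp(8*I*pi/9)   exp(4*I*pi/9) 
  chi_8          1             exp(-2*I*pi/9)  exp(-4*I*pi/9)  exp(-2*I*pi/3)  exp(-8*I*pi/9)  exp(8*I*pi/9)   exp(2*I*pi/3)   exp(4*I*pi/9)   exp(2*I*pi/9) 

Spot check: chi_8(3) = zeta_9^(8*3) = zeta_9^24 = exp(-2*I*pi/3).

Details: Z/9Z is abelian, so all 9 irreducible complex representations are 1-dimensional. They are given by chi_k(m) = zeta_9^(k*m) for k = 0,...,8. Row orthogonality: sum_m chi_k(m) conj(chi_l(m)) = 9 * [k = l].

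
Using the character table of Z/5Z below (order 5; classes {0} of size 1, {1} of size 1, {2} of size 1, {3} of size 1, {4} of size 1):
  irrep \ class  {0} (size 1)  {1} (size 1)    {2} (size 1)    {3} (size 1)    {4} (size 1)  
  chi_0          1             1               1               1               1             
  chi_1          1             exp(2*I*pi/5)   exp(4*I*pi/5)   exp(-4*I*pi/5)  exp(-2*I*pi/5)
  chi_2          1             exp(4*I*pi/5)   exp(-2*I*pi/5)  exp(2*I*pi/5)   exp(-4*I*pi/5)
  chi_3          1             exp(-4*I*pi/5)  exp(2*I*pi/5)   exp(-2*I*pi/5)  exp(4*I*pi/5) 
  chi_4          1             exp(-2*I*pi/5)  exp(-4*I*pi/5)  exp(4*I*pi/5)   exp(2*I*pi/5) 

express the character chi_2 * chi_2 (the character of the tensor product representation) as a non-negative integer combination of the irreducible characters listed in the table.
chi_2 tensor chi_2 = chi_4 (all other irreducibles have multiplicity 0).

Why: The character of a tensor product is the pointwise product (chi_2 * chi_2)(C) = chi_2(C) * chi_2(C):
  {0}: (1)*(1), {1}: (exp(4*I*pi/5))*(exp(4*I*pi/5)), {2}: (exp(-2*I*pi/5))*(exp(-2*I*pi/5)), {3}: (exp(2*I*pi/5))*(exp(2*I*pi/5)), {4}: (exp(-4*I*pi/5))*(exp(-4*I*pi/5))
so (chi_2 * chi_2) takes values
  {0} -> 1, {1} -> exp(-2*I*pi/5), {2} -> exp(-4*I*pi/5), {3} -> exp(4*I*pi/5), {4} -> exp(2*I*pi/5).
Now take the inner product of this character with each irreducible chi from the table, <chi_2*chi_2, chi> = (1/5) sum_C |C| (chi_2*chi_2)(C) conj(chi(C)):
  <chi_2*chi_2, chi_0> = (1/5)[1*(1)*conj(1) + 1*(exp(-2*I*pi/5))*conj(1) + 1*(exp(-4*I*pi/5))*conj(1) + 1*(exp(4*I*pi/5))*conj(1) + 1*(exp(2*I*pi/5))*conj(1)]
      = (1/5)[(1) + (exp(-2*I*pi/5)) + (exp(-4*I*pi/5)) + (exp(4*I*pi/5)) + (exp(2*I*pi/5))] = 0/5 = 0
  <chi_2*chi_2, chi_1> = (1/5)[1*(1)*conj(1) + 1*(exp(-2*I*pi/5))*conj(exp(2*I*pi/5)) + 1*(exp(-4*I*pi/5))*conj(exp(4*I*pi/5)) + 1*(exp(4*I*pi/5))*conj(exp(-4*I*pi/5)) + 1*(exp(2*I*pi/5))*conj(exp(-2*I*pi/5))]
      = (1/5)[(1) + (exp(-4*I*pi/5)) + (exp(2*I*pi/5)) + (exp(-2*I*pi/5)) + (exp(4*I*pi/5))] = 0/5 = 0
  <chi_2*chi_2, chi_2> = (1/5)[1*(1)*conj(1) + 1*(exp(-2*I*pi/5))*conj(exp(4*I*pi/5)) + 1*(exp(-4*I*pi/5))*conj(exp(-2*I*pi/5)) + 1*(exp(4*I*pi/5))*conj(exp(2*I*pi/5)) + 1*(exp(2*I*pi/5))*conj(exp(-4*I*pi/5))]
      = (1/5)[(1) + (exp(4*I*pi/5)) + (exp(-2*I*pi/5)) + (exp(2*I*pi/5)) + (exp(-4*I*pi/5))] = 0/5 = 0
  <chi_2*chi_2, chi_3> = (1/5)[1*(1)*conj(1) + 1*(exp(-2*I*pi/5))*conj(exp(-4*I*pi/5)) + 1*(exp(-4*I*pi/5))*conj(exp(2*I*pi/5)) + 1*(exp(4*I*pi/5))*conj(exp(-2*I*pi/5)) + 1*(exp(2*I*pi/5))*conj(exp(4*I*pi/5))]
      = (1/5)[(1) + (exp(2*I*pi/5)) + (exp(4*I*pi/5)) + (exp(-4*I*pi/5)) + (exp(-2*I*pi/5))] = 0/5 = 0
  <chi_2*chi_2, chi_4> = (1/5)[1*(1)*conj(1) + 1*(exp(-2*I*pi/5))*conj(exp(-2*I*pi/5)) + 1*(exp(-4*I*pi/5))*conj(exp(-4*I*pi/5)) + 1*(exp(4*I*pi/5))*conj(exp(4*I*pi/5)) + 1*(exp(2*I*pi/5))*conj(exp(2*I*pi/5))]
      = (1/5)[(1) + (1) + (1) + (1) + (1)] = 5/5 = 1
(Exp terms are combined using exp(i*s)*conj(exp(i*t)) = exp(i*(s-t)), and sums of them are collapsed using the identity that for every m > 1 the m distinct m-th roots of unity sum to 0, e.g. 1 + exp(2*I*pi/3) + exp(-2*I*pi/3) = 0.)
Hence the multiplicities are chi_4: 1. Dimension check: dim(chi_2)*dim(chi_2) = 1*1 = 1 and sum (mult * dim) = 1*1 = 1.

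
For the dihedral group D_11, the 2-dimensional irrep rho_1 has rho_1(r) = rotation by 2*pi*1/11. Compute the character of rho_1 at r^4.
chi_{rho_1}(r^4) = 2*cos(2*pi*1*4/11) = -2*cos(3*pi/11)

Details: rho_1(r^4) is rotation by angle 2*pi*1*4/11, whose trace is 2*cos(2*pi*1*4/11) = -2*cos(3*pi/11).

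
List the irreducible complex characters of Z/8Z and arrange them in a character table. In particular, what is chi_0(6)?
Character table of Z/8Z (irreps indexed chi_0,...,chi_7 with chi_k(m) = zeta_8^(k*m), zeta_8 = exp(2*pi*i/8)):
  irrep \ class  {0} (size 1)  {1} (size 1)    {2} (size 1)  {3} (size 1)    {4} (size 1)  {5} (size 1)    {6} (size 1)  {7} (size 1)  
  chi_0          1             1               1             1               1             1               1             1             
  chi_1          1             exp(I*pi/4)     I             exp(3*I*pi/4)   -1            exp(-3*I*pi/4)  -I            exp(-I*pi/4)  
  chi_2          1             I               -1            -I              1             I               -1            -I            
  chi_3          1             exp(3*I*pi/4)   -I            exp(I*pi/4)     -1            exp(-I*pi/4)    I             exp(-3*I*pi/4)
  chi_4          1             -1              1             -1              1             -1              1             -1            
  chi_5          1             exp(-3*I*pi/4)  I             exp(-I*pi/4)    -1            exp(I*pi/4)     -I            exp(3*I*pi/4) 
  chi_6          1             -I              -1            I               1             -I              -1            I             
  chi_7          1             exp(-I*pi/4)    -I            exp(-3*I*pi/4)  -1            exp(3*I*pi/4)   I             exp(I*pi/4)   

Spot check: chi_0(6) = zeta_8^(0*6) = zeta_8^0 = 1.

Derivation: Z/8Z is abelian, so all 8 irreducible complex representations are 1-dimensional. They are given by chi_k(m) = zeta_8^(k*m) for k = 0,...,7. Row orthogonality: sum_m chi_k(m) conj(chi_l(m)) = 8 * [k = l].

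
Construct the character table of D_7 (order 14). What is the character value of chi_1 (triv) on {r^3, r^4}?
Conjugacy classes: {e} of size 1, {r^1, r^6} of size 2, {r^2, r^5} of size 2, {r^3, r^4} of size 2, {s, sr, ..., sr^6} of size 7.
Character table:
  irrep \ class              {e} (size 1)  {r^1, r^6} (size 2)  {r^2, r^5} (size 2)  {r^3, r^4} (size 2)  {s, sr, ..., sr^6} (size 7)
  chi_1 (triv)               1             1                    1                    1                    1                          
  chi_2 (sign: r->1, s->-1)  1             1                    1                    1                    -1                         
  chi_3 (2d, j=1)            2             2*cos(2*pi/7)        -2*cos(3*pi/7)       -2*cos(pi/7)         0                          
  chi_4 (2d, j=2)            2             -2*cos(3*pi/7)       -2*cos(pi/7)         2*cos(2*pi/7)        0                          
  chi_5 (2d, j=3)            2             -2*cos(pi/7)         2*cos(2*pi/7)        -2*cos(3*pi/7)       0                          

Spot check: chi_1 (triv) on {r^3, r^4} = 1.

Justification: D_7 has order 2*7 = 14 with 5 conjugacy classes, hence 5 irreducibles. Sum of squared dims 1 + 1 + 4 + 4 + 4 = 14 = |G|. Linear characters come from the abelianisation; the 2-dimensional irreps have character r^k -> 2*cos(2*pi*j*k/7), reflections -> 0.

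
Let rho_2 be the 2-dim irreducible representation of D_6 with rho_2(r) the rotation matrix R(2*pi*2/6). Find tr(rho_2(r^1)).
chi_{rho_2}(r^1) = 2*cos(2*pi*2*1/6) = -1

Proof sketch: rho_2(r^1) is rotation by angle 2*pi*2*1/6, whose trace is 2*cos(2*pi*2*1/6) = -1.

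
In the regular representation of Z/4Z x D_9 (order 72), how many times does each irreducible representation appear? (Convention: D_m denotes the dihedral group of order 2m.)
Each irreducible V_i of dimension d_i appears with multiplicity d_i, i.e. rho_reg = (direct sum over all irreducibles V_i) d_i V_i. The irreducible dimensions for Z/4Z x D_9 are 1, 1, 1, 1, 1, 1, 1, 1, 2, 2, 2, 2, 2, 2, 2, 2, 2, 2, 2, 2, 2, 2, 2, 2: 8 irreducibles of dimension 1, each with multiplicity 1; 16 irreducibles of dimension 2, each with multiplicity 2. Total dimension 8*1*1 + 16*2*2 = 72 = |G|.

Justification: General theorem: in the regular representation of a finite group G, each irreducible appears with multiplicity equal to its dimension. Check: dim(rho_reg) = sum d_i^2 = 1 + 1 + 1 + 1 + 1 + 1 + 1 + 1 + 4 + 4 + 4 + 4 + 4 + 4 + 4 + 4 + 4 + 4 + 4 + 4 + 4 + 4 + 4 + 4 = 72 = |G|.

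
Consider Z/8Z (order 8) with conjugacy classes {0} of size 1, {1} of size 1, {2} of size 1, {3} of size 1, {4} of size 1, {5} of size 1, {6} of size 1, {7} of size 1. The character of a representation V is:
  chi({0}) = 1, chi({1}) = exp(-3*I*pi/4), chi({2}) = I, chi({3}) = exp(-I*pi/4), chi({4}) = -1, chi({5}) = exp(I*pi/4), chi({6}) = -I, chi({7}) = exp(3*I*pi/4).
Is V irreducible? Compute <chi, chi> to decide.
Irreducible: <chi, chi> = 1.

Reasoning: <chi, chi> = (1/|G|) sum_C |C| * |chi(C)|^2 = (1/8)[1*|1|^2 + 1*|exp(-3*I*pi/4)|^2 + 1*|I|^2 + 1*|exp(-I*pi/4)|^2 + 1*|-1|^2 + 1*|exp(I*pi/4)|^2 + 1*|-I|^2 + 1*|exp(3*I*pi/4)|^2]
  = (1/8)[(1) + (1) + (1) + (1) + (1) + (1) + (1) + (1)] = 8/8 = 1.
(Exp terms are combined using exp(i*s)*conj(exp(i*t)) = exp(i*(s-t)), and sums of them are collapsed using the identity that for every m > 1 the m distinct m-th roots of unity sum to 0, e.g. 1 + exp(2*I*pi/3) + exp(-2*I*pi/3) = 0.)
A character is irreducible iff <chi, chi> = 1, so this representation is irreducible.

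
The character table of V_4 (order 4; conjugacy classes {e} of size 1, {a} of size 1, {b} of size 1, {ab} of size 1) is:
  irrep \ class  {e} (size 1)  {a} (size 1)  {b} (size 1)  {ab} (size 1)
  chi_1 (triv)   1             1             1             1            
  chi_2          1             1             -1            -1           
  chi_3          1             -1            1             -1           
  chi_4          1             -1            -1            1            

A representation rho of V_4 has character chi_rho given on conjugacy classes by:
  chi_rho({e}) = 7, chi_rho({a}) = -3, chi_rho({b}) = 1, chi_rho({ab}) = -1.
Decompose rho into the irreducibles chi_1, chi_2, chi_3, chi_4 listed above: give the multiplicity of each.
Multiplicities: chi_1: 1, chi_2: 1, chi_3: 3, chi_4: 2.

Explanation: Use <chi_rho, chi> = (1/|G|) sum_C |C| * chi_rho(C) * conj(chi(C)) with |G| = 4 for each irreducible chi in the table:
  <chi_rho, chi_1> = (1/4)[1*(7)*conj(1) + 1*(-3)*conj(1) + 1*(1)*conj(1) + 1*(-1)*conj(1)]
      = (1/4)[(7) + (-3) + (1) + (-1)] = 4/4 = 1
  <chi_rho, chi_2> = (1/4)[1*(7)*conj(1) + 1*(-3)*conj(1) + 1*(1)*conj(-1) + 1*(-1)*conj(-1)]
      = (1/4)[(7) + (-3) + (-1) + (1)] = 4/4 = 1
  <chi_rho, chi_3> = (1/4)[1*(7)*conj(1) + 1*(-3)*conj(-1) + 1*(1)*conj(1) + 1*(-1)*conj(-1)]
      = (1/4)[(7) + (3) + (1) + (1)] = 12/4 = 3
  <chi_rho, chi_4> = (1/4)[1*(7)*conj(1) + 1*(-3)*conj(-1) + 1*(1)*conj(-1) + 1*(-1)*conj(1)]
      = (1/4)[(7) + (3) + (-1) + (-1)] = 8/4 = 2
Dimension check: dim(rho) = sum (mult * dim) = 1*1 + 1*1 + 3*1 + 2*1 = 7 = chi_rho(e) = 7.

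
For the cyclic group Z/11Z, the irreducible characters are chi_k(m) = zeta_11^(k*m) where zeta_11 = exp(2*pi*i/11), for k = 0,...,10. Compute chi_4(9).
chi_4(9) = zeta_11^36 = exp(6*I*pi/11)

Derivation: chi_4(9) = zeta_11^(4*9) = zeta_11^36. Since zeta_11^11 = 1, this equals zeta_11^3 = exp(2*pi*i*3/11) = exp(6*I*pi/11).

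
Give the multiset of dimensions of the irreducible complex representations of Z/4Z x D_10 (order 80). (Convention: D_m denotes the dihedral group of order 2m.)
Dimensions: 1, 1, 1, 1, 1, 1, 1, 1, 1, 1, 1, 1, 1, 1, 1, 1, 2, 2, 2, 2, 2, 2, 2, 2, 2, 2, 2, 2, 2, 2, 2, 2

Solution. There are 32 irreducibles (= number of conjugacy classes). Their dimensions d_i satisfy sum d_i^2 = |G| = 80: 1 + 1 + 1 + 1 + 1 + 1 + 1 + 1 + 1 + 1 + 1 + 1 + 1 + 1 + 1 + 1 + 4 + 4 + 4 + 4 + 4 + 4 + 4 + 4 + 4 + 4 + 4 + 4 + 4 + 4 + 4 + 4 = 80. (For the product with Z/4Z: each of the 4 1-dim characters of Z/4Z tensors with each irrep of D_10, giving 4 copies of each D_10-dimension.)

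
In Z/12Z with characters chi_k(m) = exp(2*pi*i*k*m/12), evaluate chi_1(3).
chi_1(3) = zeta_12^3 = I

Details: chi_1(3) = zeta_12^(1*3) = zeta_12^3. Since zeta_12^12 = 1, this equals zeta_12^3 = exp(2*pi*i*3/12) = I.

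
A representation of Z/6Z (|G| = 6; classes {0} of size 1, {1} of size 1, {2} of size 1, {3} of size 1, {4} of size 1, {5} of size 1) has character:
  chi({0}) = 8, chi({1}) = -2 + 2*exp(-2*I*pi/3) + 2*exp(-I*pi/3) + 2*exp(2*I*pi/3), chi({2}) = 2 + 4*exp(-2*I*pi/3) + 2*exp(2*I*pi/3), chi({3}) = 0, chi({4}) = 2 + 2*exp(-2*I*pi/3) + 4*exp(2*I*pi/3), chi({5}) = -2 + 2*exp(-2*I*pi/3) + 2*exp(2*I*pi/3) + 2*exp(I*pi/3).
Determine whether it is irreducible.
Not irreducible (reducible): <chi, chi> = 16 > 1.

Justification: <chi, chi> = (1/|G|) sum_C |C| * |chi(C)|^2 = (1/6)[1*|8|^2 + 1*|-2 + 2*exp(-2*I*pi/3) + 2*exp(-I*pi/3) + 2*exp(2*I*pi/3)|^2 + 1*|2 + 4*exp(-2*I*pi/3) + 2*exp(2*I*pi/3)|^2 + 1*|0|^2 + 1*|2 + 2*exp(-2*I*pi/3) + 4*exp(2*I*pi/3)|^2 + 1*|-2 + 2*exp(-2*I*pi/3) + 2*exp(2*I*pi/3) + 2*exp(I*pi/3)|^2]
  = (1/6)[(64) + (12) + (4) + (0) + (4) + (12)] = 96/6 = 16.
(Exp terms are combined using exp(i*s)*conj(exp(i*t)) = exp(i*(s-t)), and sums of them are collapsed using the identity that for every m > 1 the m distinct m-th roots of unity sum to 0, e.g. 1 + exp(2*I*pi/3) + exp(-2*I*pi/3) = 0.)
A character is irreducible iff <chi, chi> = 1, so this representation is reducible.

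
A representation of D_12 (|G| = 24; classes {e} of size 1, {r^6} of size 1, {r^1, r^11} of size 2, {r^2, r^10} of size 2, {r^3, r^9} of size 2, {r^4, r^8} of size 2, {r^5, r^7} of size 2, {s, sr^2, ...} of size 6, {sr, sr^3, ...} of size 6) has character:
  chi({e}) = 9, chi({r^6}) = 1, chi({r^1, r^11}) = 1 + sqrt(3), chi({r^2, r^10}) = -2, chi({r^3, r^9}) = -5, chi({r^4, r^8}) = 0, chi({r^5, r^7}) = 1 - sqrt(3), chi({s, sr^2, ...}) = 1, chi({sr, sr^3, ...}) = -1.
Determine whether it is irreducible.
Not irreducible (reducible): <chi, chi> = 7 > 1.

Argument: <chi, chi> = (1/|G|) sum_C |C| * |chi(C)|^2 = (1/24)[1*|9|^2 + 1*|1|^2 + 2*|1 + sqrt(3)|^2 + 2*|-2|^2 + 2*|-5|^2 + 2*|0|^2 + 2*|1 - sqrt(3)|^2 + 6*|1|^2 + 6*|-1|^2]
  = (1/24)[(81) + (1) + (4*sqrt(3) + 8) + (8) + (50) + (0) + (8 - 4*sqrt(3)) + (6) + (6)] = 168/24 = 7.
A character is irreducible iff <chi, chi> = 1, so this representation is reducible.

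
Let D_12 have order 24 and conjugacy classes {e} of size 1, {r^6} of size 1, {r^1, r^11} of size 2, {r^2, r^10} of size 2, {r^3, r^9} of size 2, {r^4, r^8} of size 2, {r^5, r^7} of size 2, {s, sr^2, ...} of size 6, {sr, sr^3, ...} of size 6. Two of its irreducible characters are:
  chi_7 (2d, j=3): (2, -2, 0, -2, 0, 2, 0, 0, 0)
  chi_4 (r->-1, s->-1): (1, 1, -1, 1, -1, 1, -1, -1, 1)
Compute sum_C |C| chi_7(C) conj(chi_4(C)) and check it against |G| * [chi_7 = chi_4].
Sum = 0; so <chi_7, chi_4> = 0 (distinct irreducibles are orthogonal).

Justification: Compute term by term over conjugacy classes (|C| * chi_7(C) * conj(chi_4(C))):
  1*(2)*conj(1) + 1*(-2)*conj(1) + 2*(0)*conj(-1) + 2*(-2)*conj(1) + 2*(0)*conj(-1) + 2*(2)*conj(1) + 2*(0)*conj(-1) + 6*(0)*conj(-1) + 6*(0)*conj(1)
  = (2) + (-2) + (0) + (-4) + (0) + (4) + (0) + (0) + (0)
  = 0.
Dividing by |G| = 24 gives 0/24 = 0, matching the row-orthogonality relation <chi_7, chi_4> = [chi_7 = chi_4].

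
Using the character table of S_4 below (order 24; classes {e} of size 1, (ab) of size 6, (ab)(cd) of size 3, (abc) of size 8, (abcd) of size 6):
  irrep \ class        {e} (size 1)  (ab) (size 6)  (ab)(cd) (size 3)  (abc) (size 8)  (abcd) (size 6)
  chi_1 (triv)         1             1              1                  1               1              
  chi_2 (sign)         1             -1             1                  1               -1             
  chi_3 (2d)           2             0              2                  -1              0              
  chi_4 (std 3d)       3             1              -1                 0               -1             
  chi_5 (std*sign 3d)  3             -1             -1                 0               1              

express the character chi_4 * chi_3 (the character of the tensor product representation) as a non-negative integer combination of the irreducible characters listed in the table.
chi_4 tensor chi_3 = chi_4 + chi_5 (all other irreducibles have multiplicity 0).

Justification: The character of a tensor product is the pointwise product (chi_4 * chi_3)(C) = chi_4(C) * chi_3(C):
  {e}: (3)*(2), (ab): (1)*(0), (ab)(cd): (-1)*(2), (abc): (0)*(-1), (abcd): (-1)*(0)
so (chi_4 * chi_3) takes values
  {e} -> 6, (ab) -> 0, (ab)(cd) -> -2, (abc) -> 0, (abcd) -> 0.
Now take the inner product of this character with each irreducible chi from the table, <chi_4*chi_3, chi> = (1/24) sum_C |C| (chi_4*chi_3)(C) conj(chi(C)):
  <chi_4*chi_3, chi_1> = (1/24)[1*(6)*conj(1) + 6*(0)*conj(1) + 3*(-2)*conj(1) + 8*(0)*conj(1) + 6*(0)*conj(1)]
      = (1/24)[(6) + (0) + (-6) + (0) + (0)] = 0/24 = 0
  <chi_4*chi_3, chi_2> = (1/24)[1*(6)*conj(1) + 6*(0)*conj(-1) + 3*(-2)*conj(1) + 8*(0)*conj(1) + 6*(0)*conj(-1)]
      = (1/24)[(6) + (0) + (-6) + (0) + (0)] = 0/24 = 0
  <chi_4*chi_3, chi_3> = (1/24)[1*(6)*conj(2) + 6*(0)*conj(0) + 3*(-2)*conj(2) + 8*(0)*conj(-1) + 6*(0)*conj(0)]
      = (1/24)[(12) + (0) + (-12) + (0) + (0)] = 0/24 = 0
  <chi_4*chi_3, chi_4> = (1/24)[1*(6)*conj(3) + 6*(0)*conj(1) + 3*(-2)*conj(-1) + 8*(0)*conj(0) + 6*(0)*conj(-1)]
      = (1/24)[(18) + (0) + (6) + (0) + (0)] = 24/24 = 1
  <chi_4*chi_3, chi_5> = (1/24)[1*(6)*conj(3) + 6*(0)*conj(-1) + 3*(-2)*conj(-1) + 8*(0)*conj(0) + 6*(0)*conj(1)]
      = (1/24)[(18) + (0) + (6) + (0) + (0)] = 24/24 = 1
Hence the multiplicities are chi_4: 1, chi_5: 1. Dimension check: dim(chi_4)*dim(chi_3) = 3*2 = 6 and sum (mult * dim) = 1*3 + 1*3 = 6.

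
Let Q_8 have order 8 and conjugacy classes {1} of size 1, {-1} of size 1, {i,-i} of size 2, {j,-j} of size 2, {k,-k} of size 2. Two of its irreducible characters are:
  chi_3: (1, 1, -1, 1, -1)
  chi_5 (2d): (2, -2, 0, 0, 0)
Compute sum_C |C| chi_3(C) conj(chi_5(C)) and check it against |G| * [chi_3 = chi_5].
Sum = 0; so <chi_3, chi_5> = 0 (distinct irreducibles are orthogonal).

Reasoning: Compute term by term over conjugacy classes (|C| * chi_3(C) * conj(chi_5(C))):
  1*(1)*conj(2) + 1*(1)*conj(-2) + 2*(-1)*conj(0) + 2*(1)*conj(0) + 2*(-1)*conj(0)
  = (2) + (-2) + (0) + (0) + (0)
  = 0.
Dividing by |G| = 8 gives 0/8 = 0, matching the row-orthogonality relation <chi_3, chi_5> = [chi_3 = chi_5].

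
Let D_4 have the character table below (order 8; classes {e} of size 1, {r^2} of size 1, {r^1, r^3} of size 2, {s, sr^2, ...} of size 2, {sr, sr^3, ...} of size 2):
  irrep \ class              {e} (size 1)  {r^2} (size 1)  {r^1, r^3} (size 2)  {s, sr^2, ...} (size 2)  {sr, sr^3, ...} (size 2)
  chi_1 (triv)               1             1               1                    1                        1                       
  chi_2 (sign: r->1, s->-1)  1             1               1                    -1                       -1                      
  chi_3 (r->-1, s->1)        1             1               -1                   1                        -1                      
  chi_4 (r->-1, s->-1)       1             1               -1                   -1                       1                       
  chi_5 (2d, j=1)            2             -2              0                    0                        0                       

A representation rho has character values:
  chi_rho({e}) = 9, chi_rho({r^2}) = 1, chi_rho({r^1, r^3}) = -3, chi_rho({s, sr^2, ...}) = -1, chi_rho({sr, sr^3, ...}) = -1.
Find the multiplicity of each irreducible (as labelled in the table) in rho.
Multiplicities: chi_1: 0, chi_2: 1, chi_3: 2, chi_4: 2, chi_5: 2.

Argument: Use <chi_rho, chi> = (1/|G|) sum_C |C| * chi_rho(C) * conj(chi(C)) with |G| = 8 for each irreducible chi in the table:
  <chi_rho, chi_1> = (1/8)[1*(9)*conj(1) + 1*(1)*conj(1) + 2*(-3)*conj(1) + 2*(-1)*conj(1) + 2*(-1)*conj(1)]
      = (1/8)[(9) + (1) + (-6) + (-2) + (-2)] = 0/8 = 0
  <chi_rho, chi_2> = (1/8)[1*(9)*conj(1) + 1*(1)*conj(1) + 2*(-3)*conj(1) + 2*(-1)*conj(-1) + 2*(-1)*conj(-1)]
      = (1/8)[(9) + (1) + (-6) + (2) + (2)] = 8/8 = 1
  <chi_rho, chi_3> = (1/8)[1*(9)*conj(1) + 1*(1)*conj(1) + 2*(-3)*conj(-1) + 2*(-1)*conj(1) + 2*(-1)*conj(-1)]
      = (1/8)[(9) + (1) + (6) + (-2) + (2)] = 16/8 = 2
  <chi_rho, chi_4> = (1/8)[1*(9)*conj(1) + 1*(1)*conj(1) + 2*(-3)*conj(-1) + 2*(-1)*conj(-1) + 2*(-1)*conj(1)]
      = (1/8)[(9) + (1) + (6) + (2) + (-2)] = 16/8 = 2
  <chi_rho, chi_5> = (1/8)[1*(9)*conj(2) + 1*(1)*conj(-2) + 2*(-3)*conj(0) + 2*(-1)*conj(0) + 2*(-1)*conj(0)]
      = (1/8)[(18) + (-2) + (0) + (0) + (0)] = 16/8 = 2
Dimension check: dim(rho) = sum (mult * dim) = 0*1 + 1*1 + 2*1 + 2*1 + 2*2 = 9 = chi_rho(e) = 9.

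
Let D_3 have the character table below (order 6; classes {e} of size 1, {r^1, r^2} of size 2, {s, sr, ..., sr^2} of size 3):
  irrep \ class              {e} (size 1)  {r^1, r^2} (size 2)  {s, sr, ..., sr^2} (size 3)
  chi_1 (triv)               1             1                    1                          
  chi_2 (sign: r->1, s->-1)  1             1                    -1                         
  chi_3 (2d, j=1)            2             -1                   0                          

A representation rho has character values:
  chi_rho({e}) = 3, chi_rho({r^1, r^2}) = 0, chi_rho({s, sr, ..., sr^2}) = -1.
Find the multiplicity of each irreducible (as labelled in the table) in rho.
Multiplicities: chi_1: 0, chi_2: 1, chi_3: 1.

Explanation: Use <chi_rho, chi> = (1/|G|) sum_C |C| * chi_rho(C) * conj(chi(C)) with |G| = 6 for each irreducible chi in the table:
  <chi_rho, chi_1> = (1/6)[1*(3)*conj(1) + 2*(0)*conj(1) + 3*(-1)*conj(1)]
      = (1/6)[(3) + (0) + (-3)] = 0/6 = 0
  <chi_rho, chi_2> = (1/6)[1*(3)*conj(1) + 2*(0)*conj(1) + 3*(-1)*conj(-1)]
      = (1/6)[(3) + (0) + (3)] = 6/6 = 1
  <chi_rho, chi_3> = (1/6)[1*(3)*conj(2) + 2*(0)*conj(-1) + 3*(-1)*conj(0)]
      = (1/6)[(6) + (0) + (0)] = 6/6 = 1
Dimension check: dim(rho) = sum (mult * dim) = 0*1 + 1*1 + 1*2 = 3 = chi_rho(e) = 3.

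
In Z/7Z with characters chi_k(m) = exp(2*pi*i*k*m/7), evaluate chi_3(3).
chi_3(3) = zeta_7^9 = exp(4*I*pi/7)

Derivation: chi_3(3) = zeta_7^(3*3) = zeta_7^9. Since zeta_7^7 = 1, this equals zeta_7^2 = exp(2*pi*i*2/7) = exp(4*I*pi/7).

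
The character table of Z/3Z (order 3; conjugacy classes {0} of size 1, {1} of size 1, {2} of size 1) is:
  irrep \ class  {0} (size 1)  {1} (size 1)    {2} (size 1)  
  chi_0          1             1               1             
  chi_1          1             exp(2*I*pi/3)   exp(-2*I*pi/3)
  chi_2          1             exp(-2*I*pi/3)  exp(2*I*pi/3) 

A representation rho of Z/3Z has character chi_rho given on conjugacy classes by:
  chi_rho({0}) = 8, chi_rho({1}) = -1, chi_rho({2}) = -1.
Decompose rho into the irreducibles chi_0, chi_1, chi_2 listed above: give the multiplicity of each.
Multiplicities: chi_0: 2, chi_1: 3, chi_2: 3.

Argument: Use <chi_rho, chi> = (1/|G|) sum_C |C| * chi_rho(C) * conj(chi(C)) with |G| = 3 for each irreducible chi in the table:
  <chi_rho, chi_0> = (1/3)[1*(8)*conj(1) + 1*(-1)*conj(1) + 1*(-1)*conj(1)]
      = (1/3)[(8) + (-1) + (-1)] = 6/3 = 2
  <chi_rho, chi_1> = (1/3)[1*(8)*conj(1) + 1*(-1)*conj(exp(2*I*pi/3)) + 1*(-1)*conj(exp(-2*I*pi/3))]
      = (1/3)[(8) + (3 + 2*exp(-2*I*pi/3) + 3*exp(2*I*pi/3)) + (3 + 3*exp(-2*I*pi/3) + 2*exp(2*I*pi/3))] = 9/3 = 3
  <chi_rho, chi_2> = (1/3)[1*(8)*conj(1) + 1*(-1)*conj(exp(-2*I*pi/3)) + 1*(-1)*conj(exp(2*I*pi/3))]
      = (1/3)[(8) + (3 + 3*exp(-2*I*pi/3) + 2*exp(2*I*pi/3)) + (3 + 2*exp(-2*I*pi/3) + 3*exp(2*I*pi/3))] = 9/3 = 3
(Exp terms are combined using exp(i*s)*conj(exp(i*t)) = exp(i*(s-t)), and sums of them are collapsed using the identity that for every m > 1 the m distinct m-th roots of unity sum to 0, e.g. 1 + exp(2*I*pi/3) + exp(-2*I*pi/3) = 0.)
Dimension check: dim(rho) = sum (mult * dim) = 2*1 + 3*1 + 3*1 = 8 = chi_rho(e) = 8.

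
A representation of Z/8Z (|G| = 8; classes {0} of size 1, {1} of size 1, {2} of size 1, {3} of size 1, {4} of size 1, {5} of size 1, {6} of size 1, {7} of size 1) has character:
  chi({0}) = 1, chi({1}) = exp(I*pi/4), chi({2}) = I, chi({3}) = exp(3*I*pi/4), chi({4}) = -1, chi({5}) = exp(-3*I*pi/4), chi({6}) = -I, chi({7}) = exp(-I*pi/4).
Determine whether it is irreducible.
Irreducible: <chi, chi> = 1.

Details: <chi, chi> = (1/|G|) sum_C |C| * |chi(C)|^2 = (1/8)[1*|1|^2 + 1*|exp(I*pi/4)|^2 + 1*|I|^2 + 1*|exp(3*I*pi/4)|^2 + 1*|-1|^2 + 1*|exp(-3*I*pi/4)|^2 + 1*|-I|^2 + 1*|exp(-I*pi/4)|^2]
  = (1/8)[(1) + (1) + (1) + (1) + (1) + (1) + (1) + (1)] = 8/8 = 1.
(Exp terms are combined using exp(i*s)*conj(exp(i*t)) = exp(i*(s-t)), and sums of them are collapsed using the identity that for every m > 1 the m distinct m-th roots of unity sum to 0, e.g. 1 + exp(2*I*pi/3) + exp(-2*I*pi/3) = 0.)
A character is irreducible iff <chi, chi> = 1, so this representation is irreducible.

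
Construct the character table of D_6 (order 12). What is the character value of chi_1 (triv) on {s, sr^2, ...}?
Conjugacy classes: {e} of size 1, {r^3} of size 1, {r^1, r^5} of size 2, {r^2, r^4} of size 2, {s, sr^2, ...} of size 3, {sr, sr^3, ...} of size 3.
Character table:
  irrep \ class              {e} (size 1)  {r^3} (size 1)  {r^1, r^5} (size 2)  {r^2, r^4} (size 2)  {s, sr^2, ...} (size 3)  {sr, sr^3, ...} (size 3)
  chi_1 (triv)               1             1               1                    1                    1                        1                       
  chi_2 (sign: r->1, s->-1)  1             1               1                    1                    -1                       -1                      
  chi_3 (r->-1, s->1)        1             -1              -1                   1                    1                        -1                      
  chi_4 (r->-1, s->-1)       1             -1              -1                   1                    -1                       1                       
  chi_5 (2d, j=1)            2             -2              1                    -1                   0                        0                       
  chi_6 (2d, j=2)            2             2               -1                   -1                   0                        0                       

Spot check: chi_1 (triv) on {s, sr^2, ...} = 1.

D_6 has order 2*6 = 12 with 6 conjugacy classes, hence 6 irreducibles. Sum of squared dims 1 + 1 + 1 + 1 + 4 + 4 = 12 = |G|. Linear characters come from the abelianisation; the 2-dimensional irreps have character r^k -> 2*cos(2*pi*j*k/6), reflections -> 0.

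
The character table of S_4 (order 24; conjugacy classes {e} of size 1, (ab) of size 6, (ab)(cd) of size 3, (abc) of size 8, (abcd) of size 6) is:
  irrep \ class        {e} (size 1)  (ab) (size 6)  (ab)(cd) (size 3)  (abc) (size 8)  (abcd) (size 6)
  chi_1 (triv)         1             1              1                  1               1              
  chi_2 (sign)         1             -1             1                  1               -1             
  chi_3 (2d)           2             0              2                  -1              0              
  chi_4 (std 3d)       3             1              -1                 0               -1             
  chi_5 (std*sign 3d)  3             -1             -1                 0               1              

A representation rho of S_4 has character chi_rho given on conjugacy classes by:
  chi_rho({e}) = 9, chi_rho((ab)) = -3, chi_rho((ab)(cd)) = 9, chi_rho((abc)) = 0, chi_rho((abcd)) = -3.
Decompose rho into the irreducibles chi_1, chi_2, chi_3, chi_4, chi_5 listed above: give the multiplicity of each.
Multiplicities: chi_1: 0, chi_2: 3, chi_3: 3, chi_4: 0, chi_5: 0.

Details: Use <chi_rho, chi> = (1/|G|) sum_C |C| * chi_rho(C) * conj(chi(C)) with |G| = 24 for each irreducible chi in the table:
  <chi_rho, chi_1> = (1/24)[1*(9)*conj(1) + 6*(-3)*conj(1) + 3*(9)*conj(1) + 8*(0)*conj(1) + 6*(-3)*conj(1)]
      = (1/24)[(9) + (-18) + (27) + (0) + (-18)] = 0/24 = 0
  <chi_rho, chi_2> = (1/24)[1*(9)*conj(1) + 6*(-3)*conj(-1) + 3*(9)*conj(1) + 8*(0)*conj(1) + 6*(-3)*conj(-1)]
      = (1/24)[(9) + (18) + (27) + (0) + (18)] = 72/24 = 3
  <chi_rho, chi_3> = (1/24)[1*(9)*conj(2) + 6*(-3)*conj(0) + 3*(9)*conj(2) + 8*(0)*conj(-1) + 6*(-3)*conj(0)]
      = (1/24)[(18) + (0) + (54) + (0) + (0)] = 72/24 = 3
  <chi_rho, chi_4> = (1/24)[1*(9)*conj(3) + 6*(-3)*conj(1) + 3*(9)*conj(-1) + 8*(0)*conj(0) + 6*(-3)*conj(-1)]
      = (1/24)[(27) + (-18) + (-27) + (0) + (18)] = 0/24 = 0
  <chi_rho, chi_5> = (1/24)[1*(9)*conj(3) + 6*(-3)*conj(-1) + 3*(9)*conj(-1) + 8*(0)*conj(0) + 6*(-3)*conj(1)]
      = (1/24)[(27) + (18) + (-27) + (0) + (-18)] = 0/24 = 0
Dimension check: dim(rho) = sum (mult * dim) = 0*1 + 3*1 + 3*2 + 0*3 + 0*3 = 9 = chi_rho(e) = 9.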